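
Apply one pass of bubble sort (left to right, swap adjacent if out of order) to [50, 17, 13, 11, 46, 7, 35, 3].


After one pass: [17, 13, 11, 46, 7, 35, 3, 50]


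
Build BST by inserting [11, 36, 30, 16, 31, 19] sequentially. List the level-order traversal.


Root = 11; build tree by BST insertion.
Level-Order traversal: [11, 36, 30, 16, 31, 19]


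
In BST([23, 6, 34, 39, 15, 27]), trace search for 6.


BST root = 23
Search for 6: compare at each node
Path: [23, 6]


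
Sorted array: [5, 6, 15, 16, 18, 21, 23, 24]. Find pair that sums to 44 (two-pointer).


Two pointers: lo=0, hi=7
Found pair: (21, 23) summing to 44


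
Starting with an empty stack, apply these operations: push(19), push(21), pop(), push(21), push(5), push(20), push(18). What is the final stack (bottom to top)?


push(19) -> [19]
push(21) -> [19, 21]
pop() returns 21 -> [19]
push(21) -> [19, 21]
push(5) -> [19, 21, 5]
push(20) -> [19, 21, 5, 20]
push(18) -> [19, 21, 5, 20, 18]
Final stack (bottom to top): [19, 21, 5, 20, 18]


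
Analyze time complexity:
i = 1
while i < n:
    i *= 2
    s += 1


Per nesting level: O(log n) = O(log n)
Complexity: O(log n)


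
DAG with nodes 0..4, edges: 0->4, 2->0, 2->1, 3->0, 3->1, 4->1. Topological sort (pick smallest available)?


Kahn's algorithm, process smallest node first
Order: [2, 3, 0, 4, 1]


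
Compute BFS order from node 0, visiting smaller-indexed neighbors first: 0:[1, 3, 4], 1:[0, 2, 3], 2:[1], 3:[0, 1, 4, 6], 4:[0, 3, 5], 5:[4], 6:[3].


BFS queue: start with [0]
Visit order: [0, 1, 3, 4, 2, 6, 5]


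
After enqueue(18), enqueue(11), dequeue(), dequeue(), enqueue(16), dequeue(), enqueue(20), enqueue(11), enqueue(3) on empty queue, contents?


enqueue(18) -> [18]
enqueue(11) -> [18, 11]
dequeue() returns 18 -> [11]
dequeue() returns 11 -> []
enqueue(16) -> [16]
dequeue() returns 16 -> []
enqueue(20) -> [20]
enqueue(11) -> [20, 11]
enqueue(3) -> [20, 11, 3]
Final queue (front to back): [20, 11, 3]


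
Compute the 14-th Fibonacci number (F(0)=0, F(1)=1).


F(n)=F(n-1)+F(n-2)
...F(12)=144, F(13)=233, F(14)=377


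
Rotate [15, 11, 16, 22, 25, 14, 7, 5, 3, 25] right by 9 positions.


Right rotate by 9: [11, 16, 22, 25, 14, 7, 5, 3, 25, 15]


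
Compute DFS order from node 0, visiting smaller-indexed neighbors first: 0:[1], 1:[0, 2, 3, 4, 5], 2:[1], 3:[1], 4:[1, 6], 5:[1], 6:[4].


DFS stack-based: start with [0]
Visit order: [0, 1, 2, 3, 4, 6, 5]


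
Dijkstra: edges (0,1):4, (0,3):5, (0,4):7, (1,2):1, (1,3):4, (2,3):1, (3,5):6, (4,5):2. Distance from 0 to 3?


Dijkstra from 0:
Distances: {0: 0, 1: 4, 2: 5, 3: 5, 4: 7, 5: 9}
Shortest distance to 3 = 5, path = [0, 3]


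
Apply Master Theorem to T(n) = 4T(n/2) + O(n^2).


a=4, b=2, c=2. log_2(4)=2 = c=2. Case 2: O(n^c log n) = O(n^2 log n)
Complexity: O(n^2 log n)


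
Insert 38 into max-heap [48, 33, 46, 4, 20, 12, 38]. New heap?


Append 38: [48, 33, 46, 4, 20, 12, 38, 38]
Bubble up: swap idx 7(38) with idx 3(4); swap idx 3(38) with idx 1(33)
Result: [48, 38, 46, 33, 20, 12, 38, 4]


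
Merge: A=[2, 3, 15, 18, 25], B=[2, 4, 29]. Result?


Compare heads, take smaller each step.
Merged: [2, 2, 3, 4, 15, 18, 25, 29]


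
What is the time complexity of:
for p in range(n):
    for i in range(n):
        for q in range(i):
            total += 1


Per nesting level: O(n) * O(n) * O(n) [triangular over i] = O(n^3)
Complexity: O(n^3)


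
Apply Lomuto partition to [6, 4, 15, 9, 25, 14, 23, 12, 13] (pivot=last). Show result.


Elements <= 13 go left of pivot.
Result: [6, 4, 9, 12, 13, 14, 23, 15, 25], pivot at index 4


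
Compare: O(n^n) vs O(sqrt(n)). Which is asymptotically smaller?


sublinear grows slower than n^n
O(sqrt(n)) is asymptotically smaller; O(n^n) grows faster


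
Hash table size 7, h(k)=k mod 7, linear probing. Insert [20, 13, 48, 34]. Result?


Insertions: 20->slot 6; 13->slot 0; 48->slot 1; 34->slot 2
Table: [13, 48, 34, None, None, None, 20]


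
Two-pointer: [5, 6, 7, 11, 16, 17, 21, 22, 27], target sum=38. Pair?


Two pointers: lo=0, hi=8
Found pair: (11, 27) summing to 38


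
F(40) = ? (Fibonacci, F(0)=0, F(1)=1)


F(n)=F(n-1)+F(n-2)
...F(38)=39088169, F(39)=63245986, F(40)=102334155


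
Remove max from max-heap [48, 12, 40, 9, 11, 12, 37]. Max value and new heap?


Max = 48
Replace root with last, heapify down
Resulting heap: [40, 12, 37, 9, 11, 12]


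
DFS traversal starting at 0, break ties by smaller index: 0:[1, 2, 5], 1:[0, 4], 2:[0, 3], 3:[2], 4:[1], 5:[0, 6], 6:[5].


DFS stack-based: start with [0]
Visit order: [0, 1, 4, 2, 3, 5, 6]


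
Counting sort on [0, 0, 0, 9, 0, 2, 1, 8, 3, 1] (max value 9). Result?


Count array: [4, 2, 1, 1, 0, 0, 0, 0, 1, 1]
Reconstruct: [0, 0, 0, 0, 1, 1, 2, 3, 8, 9]


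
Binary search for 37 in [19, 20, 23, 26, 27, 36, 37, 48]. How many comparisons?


Search for 37:
[0,7] mid=3 arr[3]=26
[4,7] mid=5 arr[5]=36
[6,7] mid=6 arr[6]=37
Total: 3 comparisons


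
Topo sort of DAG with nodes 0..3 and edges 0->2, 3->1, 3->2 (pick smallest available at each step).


Kahn's algorithm, process smallest node first
Order: [0, 3, 1, 2]


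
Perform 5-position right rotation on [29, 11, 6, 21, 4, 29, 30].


Right rotate by 5: [6, 21, 4, 29, 30, 29, 11]


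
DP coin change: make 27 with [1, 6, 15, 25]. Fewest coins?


dp[0]=0; dp[i]=1+min(dp[i-c] for c in coins)
...dp[22]=3, dp[23]=4, dp[24]=4, dp[25]=1, dp[26]=2, dp[27]=3
Minimum coins for 27 = 3


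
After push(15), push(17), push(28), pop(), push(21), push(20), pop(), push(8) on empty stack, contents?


push(15) -> [15]
push(17) -> [15, 17]
push(28) -> [15, 17, 28]
pop() returns 28 -> [15, 17]
push(21) -> [15, 17, 21]
push(20) -> [15, 17, 21, 20]
pop() returns 20 -> [15, 17, 21]
push(8) -> [15, 17, 21, 8]
Final stack (bottom to top): [15, 17, 21, 8]


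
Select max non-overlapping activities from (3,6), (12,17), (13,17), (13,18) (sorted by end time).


Greedy: pick earliest-ending, then skip overlaps.
Selected (2 activities): [(3, 6), (12, 17)]


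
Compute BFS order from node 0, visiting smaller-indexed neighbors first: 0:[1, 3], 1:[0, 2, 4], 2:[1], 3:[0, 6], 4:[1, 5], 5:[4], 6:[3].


BFS queue: start with [0]
Visit order: [0, 1, 3, 2, 4, 6, 5]


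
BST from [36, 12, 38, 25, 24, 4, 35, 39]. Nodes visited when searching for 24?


BST root = 36
Search for 24: compare at each node
Path: [36, 12, 25, 24]


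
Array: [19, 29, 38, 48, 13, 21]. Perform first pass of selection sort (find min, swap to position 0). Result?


After one pass: [13, 29, 38, 48, 19, 21]


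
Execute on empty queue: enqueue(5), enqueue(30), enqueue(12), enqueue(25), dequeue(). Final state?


enqueue(5) -> [5]
enqueue(30) -> [5, 30]
enqueue(12) -> [5, 30, 12]
enqueue(25) -> [5, 30, 12, 25]
dequeue() returns 5 -> [30, 12, 25]
Final queue (front to back): [30, 12, 25]


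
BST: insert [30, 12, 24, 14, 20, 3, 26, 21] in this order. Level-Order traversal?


Root = 30; build tree by BST insertion.
Level-Order traversal: [30, 12, 3, 24, 14, 26, 20, 21]


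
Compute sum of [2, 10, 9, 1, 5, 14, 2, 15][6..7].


Prefix sums: [0, 2, 12, 21, 22, 27, 41, 43, 58]
Sum[6..7] = prefix[8] - prefix[6] = 58 - 41 = 17


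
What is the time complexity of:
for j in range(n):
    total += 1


Per nesting level: O(n) = O(n)
Complexity: O(n)


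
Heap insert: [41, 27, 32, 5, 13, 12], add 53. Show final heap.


Append 53: [41, 27, 32, 5, 13, 12, 53]
Bubble up: swap idx 6(53) with idx 2(32); swap idx 2(53) with idx 0(41)
Result: [53, 27, 41, 5, 13, 12, 32]


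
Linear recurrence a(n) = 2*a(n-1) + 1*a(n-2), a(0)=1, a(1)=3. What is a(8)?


Build bottom-up:
...a(6)=239, a(7)=577, a(8)=2*577+1*239=1393


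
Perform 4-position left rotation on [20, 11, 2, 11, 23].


Left rotate by 4: [23, 20, 11, 2, 11]


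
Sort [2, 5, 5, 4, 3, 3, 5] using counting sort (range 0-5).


Count array: [0, 0, 1, 2, 1, 3]
Reconstruct: [2, 3, 3, 4, 5, 5, 5]


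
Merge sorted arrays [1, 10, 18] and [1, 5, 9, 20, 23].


Compare heads, take smaller each step.
Merged: [1, 1, 5, 9, 10, 18, 20, 23]


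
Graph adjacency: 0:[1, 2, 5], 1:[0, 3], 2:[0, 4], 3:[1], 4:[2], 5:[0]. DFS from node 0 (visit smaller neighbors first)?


DFS stack-based: start with [0]
Visit order: [0, 1, 3, 2, 4, 5]


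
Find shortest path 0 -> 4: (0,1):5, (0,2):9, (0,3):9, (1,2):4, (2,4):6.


Dijkstra from 0:
Distances: {0: 0, 1: 5, 2: 9, 3: 9, 4: 15}
Shortest distance to 4 = 15, path = [0, 2, 4]


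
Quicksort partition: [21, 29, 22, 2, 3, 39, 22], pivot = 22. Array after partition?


Elements <= 22 go left of pivot.
Result: [21, 22, 2, 3, 22, 39, 29], pivot at index 4


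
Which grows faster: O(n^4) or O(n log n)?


linearithmic grows slower than quartic
O(n log n) is asymptotically smaller; O(n^4) grows faster


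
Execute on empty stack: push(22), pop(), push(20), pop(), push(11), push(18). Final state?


push(22) -> [22]
pop() returns 22 -> []
push(20) -> [20]
pop() returns 20 -> []
push(11) -> [11]
push(18) -> [11, 18]
Final stack (bottom to top): [11, 18]


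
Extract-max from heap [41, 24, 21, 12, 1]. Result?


Max = 41
Replace root with last, heapify down
Resulting heap: [24, 12, 21, 1]


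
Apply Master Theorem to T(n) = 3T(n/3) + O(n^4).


a=3, b=3, c=4. log_3(3)=1 < c=4. Case 3: O(n^c) = O(n^4)
Complexity: O(n^4)


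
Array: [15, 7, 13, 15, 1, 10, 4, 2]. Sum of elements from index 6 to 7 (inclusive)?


Prefix sums: [0, 15, 22, 35, 50, 51, 61, 65, 67]
Sum[6..7] = prefix[8] - prefix[6] = 67 - 61 = 6


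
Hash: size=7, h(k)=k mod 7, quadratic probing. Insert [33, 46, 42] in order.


Insertions: 33->slot 5; 46->slot 4; 42->slot 0
Table: [42, None, None, None, 46, 33, None]


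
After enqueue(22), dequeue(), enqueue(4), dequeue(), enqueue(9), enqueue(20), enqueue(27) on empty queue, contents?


enqueue(22) -> [22]
dequeue() returns 22 -> []
enqueue(4) -> [4]
dequeue() returns 4 -> []
enqueue(9) -> [9]
enqueue(20) -> [9, 20]
enqueue(27) -> [9, 20, 27]
Final queue (front to back): [9, 20, 27]


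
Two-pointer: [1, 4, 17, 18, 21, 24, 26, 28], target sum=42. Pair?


Two pointers: lo=0, hi=7
Found pair: (18, 24) summing to 42


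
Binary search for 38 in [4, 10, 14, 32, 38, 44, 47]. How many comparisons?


Search for 38:
[0,6] mid=3 arr[3]=32
[4,6] mid=5 arr[5]=44
[4,4] mid=4 arr[4]=38
Total: 3 comparisons


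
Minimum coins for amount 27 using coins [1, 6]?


dp[0]=0; dp[i]=1+min(dp[i-c] for c in coins)
...dp[22]=7, dp[23]=8, dp[24]=4, dp[25]=5, dp[26]=6, dp[27]=7
Minimum coins for 27 = 7


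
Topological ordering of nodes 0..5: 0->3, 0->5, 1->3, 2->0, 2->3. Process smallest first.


Kahn's algorithm, process smallest node first
Order: [1, 2, 0, 3, 4, 5]


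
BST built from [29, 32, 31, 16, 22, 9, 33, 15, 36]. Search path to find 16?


BST root = 29
Search for 16: compare at each node
Path: [29, 16]


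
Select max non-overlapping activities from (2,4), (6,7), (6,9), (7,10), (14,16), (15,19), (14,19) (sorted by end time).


Greedy: pick earliest-ending, then skip overlaps.
Selected (4 activities): [(2, 4), (6, 7), (7, 10), (14, 16)]


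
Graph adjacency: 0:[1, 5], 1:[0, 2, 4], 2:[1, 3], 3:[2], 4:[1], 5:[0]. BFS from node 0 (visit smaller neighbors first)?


BFS queue: start with [0]
Visit order: [0, 1, 5, 2, 4, 3]


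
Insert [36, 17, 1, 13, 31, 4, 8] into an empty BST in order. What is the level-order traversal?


Root = 36; build tree by BST insertion.
Level-Order traversal: [36, 17, 1, 31, 13, 4, 8]


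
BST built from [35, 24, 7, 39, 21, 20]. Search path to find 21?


BST root = 35
Search for 21: compare at each node
Path: [35, 24, 7, 21]


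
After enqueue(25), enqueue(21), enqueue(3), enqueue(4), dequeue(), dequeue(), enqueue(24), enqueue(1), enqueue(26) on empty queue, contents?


enqueue(25) -> [25]
enqueue(21) -> [25, 21]
enqueue(3) -> [25, 21, 3]
enqueue(4) -> [25, 21, 3, 4]
dequeue() returns 25 -> [21, 3, 4]
dequeue() returns 21 -> [3, 4]
enqueue(24) -> [3, 4, 24]
enqueue(1) -> [3, 4, 24, 1]
enqueue(26) -> [3, 4, 24, 1, 26]
Final queue (front to back): [3, 4, 24, 1, 26]


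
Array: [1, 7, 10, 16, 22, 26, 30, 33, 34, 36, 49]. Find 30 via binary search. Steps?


Search for 30:
[0,10] mid=5 arr[5]=26
[6,10] mid=8 arr[8]=34
[6,7] mid=6 arr[6]=30
Total: 3 comparisons


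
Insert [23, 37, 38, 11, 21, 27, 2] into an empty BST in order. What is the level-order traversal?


Root = 23; build tree by BST insertion.
Level-Order traversal: [23, 11, 37, 2, 21, 27, 38]


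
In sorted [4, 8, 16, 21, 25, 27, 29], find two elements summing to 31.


Two pointers: lo=0, hi=6
Found pair: (4, 27) summing to 31


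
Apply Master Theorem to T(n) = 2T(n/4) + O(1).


a=2, b=4, c=0. log_4(2)=0.5 > c=0. Case 1: O(n^log_b(a)) = O(sqrt(n))
Complexity: O(sqrt(n))


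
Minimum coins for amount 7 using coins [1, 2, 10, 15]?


dp[0]=0; dp[i]=1+min(dp[i-c] for c in coins)
...dp[2]=1, dp[3]=2, dp[4]=2, dp[5]=3, dp[6]=3, dp[7]=4
Minimum coins for 7 = 4


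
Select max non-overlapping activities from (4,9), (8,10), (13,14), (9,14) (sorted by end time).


Greedy: pick earliest-ending, then skip overlaps.
Selected (2 activities): [(4, 9), (13, 14)]


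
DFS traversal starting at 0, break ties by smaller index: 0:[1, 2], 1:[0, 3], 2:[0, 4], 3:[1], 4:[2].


DFS stack-based: start with [0]
Visit order: [0, 1, 3, 2, 4]


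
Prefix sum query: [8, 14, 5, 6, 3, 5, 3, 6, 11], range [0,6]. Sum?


Prefix sums: [0, 8, 22, 27, 33, 36, 41, 44, 50, 61]
Sum[0..6] = prefix[7] - prefix[0] = 44 - 0 = 44


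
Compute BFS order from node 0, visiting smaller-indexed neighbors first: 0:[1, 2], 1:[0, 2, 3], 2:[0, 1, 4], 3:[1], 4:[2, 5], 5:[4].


BFS queue: start with [0]
Visit order: [0, 1, 2, 3, 4, 5]


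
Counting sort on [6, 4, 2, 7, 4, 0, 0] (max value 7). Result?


Count array: [2, 0, 1, 0, 2, 0, 1, 1]
Reconstruct: [0, 0, 2, 4, 4, 6, 7]


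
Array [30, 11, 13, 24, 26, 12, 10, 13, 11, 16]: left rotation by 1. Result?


Left rotate by 1: [11, 13, 24, 26, 12, 10, 13, 11, 16, 30]


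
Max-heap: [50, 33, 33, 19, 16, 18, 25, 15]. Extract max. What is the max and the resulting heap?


Max = 50
Replace root with last, heapify down
Resulting heap: [33, 19, 33, 15, 16, 18, 25]


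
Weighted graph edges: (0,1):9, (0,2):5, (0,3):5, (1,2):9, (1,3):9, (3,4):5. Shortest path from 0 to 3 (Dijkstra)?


Dijkstra from 0:
Distances: {0: 0, 1: 9, 2: 5, 3: 5, 4: 10}
Shortest distance to 3 = 5, path = [0, 3]


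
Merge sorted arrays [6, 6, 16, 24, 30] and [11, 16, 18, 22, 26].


Compare heads, take smaller each step.
Merged: [6, 6, 11, 16, 16, 18, 22, 24, 26, 30]


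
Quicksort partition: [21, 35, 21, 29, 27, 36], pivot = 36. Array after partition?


Elements <= 36 go left of pivot.
Result: [21, 35, 21, 29, 27, 36], pivot at index 5


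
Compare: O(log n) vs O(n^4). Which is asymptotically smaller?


logarithmic grows slower than quartic
O(log n) is asymptotically smaller; O(n^4) grows faster


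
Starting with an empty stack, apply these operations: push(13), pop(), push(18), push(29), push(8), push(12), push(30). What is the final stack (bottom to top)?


push(13) -> [13]
pop() returns 13 -> []
push(18) -> [18]
push(29) -> [18, 29]
push(8) -> [18, 29, 8]
push(12) -> [18, 29, 8, 12]
push(30) -> [18, 29, 8, 12, 30]
Final stack (bottom to top): [18, 29, 8, 12, 30]


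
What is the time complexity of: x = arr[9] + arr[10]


Analysis: constant-time operation, no loop
Complexity: O(1)


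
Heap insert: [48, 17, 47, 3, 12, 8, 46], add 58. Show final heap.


Append 58: [48, 17, 47, 3, 12, 8, 46, 58]
Bubble up: swap idx 7(58) with idx 3(3); swap idx 3(58) with idx 1(17); swap idx 1(58) with idx 0(48)
Result: [58, 48, 47, 17, 12, 8, 46, 3]


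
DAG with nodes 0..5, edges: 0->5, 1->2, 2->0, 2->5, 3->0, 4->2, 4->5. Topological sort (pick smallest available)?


Kahn's algorithm, process smallest node first
Order: [1, 3, 4, 2, 0, 5]


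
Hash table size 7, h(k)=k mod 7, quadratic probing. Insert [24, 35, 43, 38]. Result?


Insertions: 24->slot 3; 35->slot 0; 43->slot 1; 38->slot 4
Table: [35, 43, None, 24, 38, None, None]


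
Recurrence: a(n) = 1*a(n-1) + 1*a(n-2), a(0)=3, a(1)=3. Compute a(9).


Build bottom-up:
...a(7)=63, a(8)=102, a(9)=1*102+1*63=165


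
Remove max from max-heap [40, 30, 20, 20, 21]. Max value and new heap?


Max = 40
Replace root with last, heapify down
Resulting heap: [30, 21, 20, 20]


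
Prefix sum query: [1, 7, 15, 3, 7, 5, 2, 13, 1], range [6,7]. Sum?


Prefix sums: [0, 1, 8, 23, 26, 33, 38, 40, 53, 54]
Sum[6..7] = prefix[8] - prefix[6] = 53 - 38 = 15


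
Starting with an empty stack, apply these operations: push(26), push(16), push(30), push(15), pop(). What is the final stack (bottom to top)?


push(26) -> [26]
push(16) -> [26, 16]
push(30) -> [26, 16, 30]
push(15) -> [26, 16, 30, 15]
pop() returns 15 -> [26, 16, 30]
Final stack (bottom to top): [26, 16, 30]


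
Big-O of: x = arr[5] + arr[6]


Analysis: constant-time operation, no loop
Complexity: O(1)


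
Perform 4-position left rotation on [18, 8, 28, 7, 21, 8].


Left rotate by 4: [21, 8, 18, 8, 28, 7]


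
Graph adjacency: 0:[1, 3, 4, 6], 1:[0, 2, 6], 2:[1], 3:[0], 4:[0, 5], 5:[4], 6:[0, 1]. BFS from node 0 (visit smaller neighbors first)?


BFS queue: start with [0]
Visit order: [0, 1, 3, 4, 6, 2, 5]


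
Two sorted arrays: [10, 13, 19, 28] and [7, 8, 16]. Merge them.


Compare heads, take smaller each step.
Merged: [7, 8, 10, 13, 16, 19, 28]


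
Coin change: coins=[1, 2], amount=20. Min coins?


dp[0]=0; dp[i]=1+min(dp[i-c] for c in coins)
...dp[15]=8, dp[16]=8, dp[17]=9, dp[18]=9, dp[19]=10, dp[20]=10
Minimum coins for 20 = 10


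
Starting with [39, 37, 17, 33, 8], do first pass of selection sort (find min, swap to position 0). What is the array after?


After one pass: [8, 37, 17, 33, 39]


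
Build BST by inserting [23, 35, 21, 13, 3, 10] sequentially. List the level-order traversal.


Root = 23; build tree by BST insertion.
Level-Order traversal: [23, 21, 35, 13, 3, 10]


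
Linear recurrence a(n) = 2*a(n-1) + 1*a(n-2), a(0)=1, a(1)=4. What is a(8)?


Build bottom-up:
...a(6)=309, a(7)=746, a(8)=2*746+1*309=1801


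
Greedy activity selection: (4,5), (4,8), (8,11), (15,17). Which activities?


Greedy: pick earliest-ending, then skip overlaps.
Selected (3 activities): [(4, 5), (8, 11), (15, 17)]


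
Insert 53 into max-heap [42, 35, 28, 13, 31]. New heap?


Append 53: [42, 35, 28, 13, 31, 53]
Bubble up: swap idx 5(53) with idx 2(28); swap idx 2(53) with idx 0(42)
Result: [53, 35, 42, 13, 31, 28]


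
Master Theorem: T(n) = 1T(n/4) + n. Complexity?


a=1, b=4, c=1. log_4(1)=0 < c=1. Case 3: O(n^c) = O(n)
Complexity: O(n)


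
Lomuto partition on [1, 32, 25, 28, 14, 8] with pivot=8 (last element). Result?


Elements <= 8 go left of pivot.
Result: [1, 8, 25, 28, 14, 32], pivot at index 1


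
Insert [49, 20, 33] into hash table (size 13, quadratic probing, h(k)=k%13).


Insertions: 49->slot 10; 20->slot 7; 33->slot 8
Table: [None, None, None, None, None, None, None, 20, 33, None, 49, None, None]


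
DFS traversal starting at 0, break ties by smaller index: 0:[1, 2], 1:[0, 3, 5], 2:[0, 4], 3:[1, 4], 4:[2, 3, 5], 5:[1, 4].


DFS stack-based: start with [0]
Visit order: [0, 1, 3, 4, 2, 5]


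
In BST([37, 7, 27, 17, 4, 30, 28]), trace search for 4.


BST root = 37
Search for 4: compare at each node
Path: [37, 7, 4]


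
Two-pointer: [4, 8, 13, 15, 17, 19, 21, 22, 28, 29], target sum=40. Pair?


Two pointers: lo=0, hi=9
Found pair: (19, 21) summing to 40


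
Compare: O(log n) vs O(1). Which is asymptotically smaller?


constant grows slower than logarithmic
O(1) is asymptotically smaller; O(log n) grows faster


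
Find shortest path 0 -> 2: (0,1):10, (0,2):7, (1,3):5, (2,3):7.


Dijkstra from 0:
Distances: {0: 0, 1: 10, 2: 7, 3: 14}
Shortest distance to 2 = 7, path = [0, 2]


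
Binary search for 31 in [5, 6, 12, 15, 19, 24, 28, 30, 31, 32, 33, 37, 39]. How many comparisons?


Search for 31:
[0,12] mid=6 arr[6]=28
[7,12] mid=9 arr[9]=32
[7,8] mid=7 arr[7]=30
[8,8] mid=8 arr[8]=31
Total: 4 comparisons


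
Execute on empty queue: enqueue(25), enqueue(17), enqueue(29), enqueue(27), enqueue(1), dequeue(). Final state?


enqueue(25) -> [25]
enqueue(17) -> [25, 17]
enqueue(29) -> [25, 17, 29]
enqueue(27) -> [25, 17, 29, 27]
enqueue(1) -> [25, 17, 29, 27, 1]
dequeue() returns 25 -> [17, 29, 27, 1]
Final queue (front to back): [17, 29, 27, 1]


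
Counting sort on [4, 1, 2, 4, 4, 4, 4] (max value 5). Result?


Count array: [0, 1, 1, 0, 5, 0]
Reconstruct: [1, 2, 4, 4, 4, 4, 4]


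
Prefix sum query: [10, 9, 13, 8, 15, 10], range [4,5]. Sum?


Prefix sums: [0, 10, 19, 32, 40, 55, 65]
Sum[4..5] = prefix[6] - prefix[4] = 65 - 40 = 25


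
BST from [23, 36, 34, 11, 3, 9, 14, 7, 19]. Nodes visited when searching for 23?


BST root = 23
Search for 23: compare at each node
Path: [23]


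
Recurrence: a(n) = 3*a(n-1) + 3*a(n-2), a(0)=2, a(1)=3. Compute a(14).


Build bottom-up:
...a(12)=8819442, a(13)=33437043, a(14)=3*33437043+3*8819442=126769455


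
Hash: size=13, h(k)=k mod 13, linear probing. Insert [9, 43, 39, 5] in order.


Insertions: 9->slot 9; 43->slot 4; 39->slot 0; 5->slot 5
Table: [39, None, None, None, 43, 5, None, None, None, 9, None, None, None]


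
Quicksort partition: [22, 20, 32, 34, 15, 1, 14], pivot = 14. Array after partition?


Elements <= 14 go left of pivot.
Result: [1, 14, 32, 34, 15, 22, 20], pivot at index 1


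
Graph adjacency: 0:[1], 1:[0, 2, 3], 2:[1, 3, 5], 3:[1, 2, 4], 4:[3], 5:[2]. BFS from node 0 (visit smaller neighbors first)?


BFS queue: start with [0]
Visit order: [0, 1, 2, 3, 5, 4]


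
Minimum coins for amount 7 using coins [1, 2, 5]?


dp[0]=0; dp[i]=1+min(dp[i-c] for c in coins)
...dp[2]=1, dp[3]=2, dp[4]=2, dp[5]=1, dp[6]=2, dp[7]=2
Minimum coins for 7 = 2


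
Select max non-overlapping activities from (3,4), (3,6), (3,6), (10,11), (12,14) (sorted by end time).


Greedy: pick earliest-ending, then skip overlaps.
Selected (3 activities): [(3, 4), (10, 11), (12, 14)]


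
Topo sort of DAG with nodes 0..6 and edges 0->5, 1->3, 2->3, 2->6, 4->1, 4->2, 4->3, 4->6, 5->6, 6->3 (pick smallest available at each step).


Kahn's algorithm, process smallest node first
Order: [0, 4, 1, 2, 5, 6, 3]


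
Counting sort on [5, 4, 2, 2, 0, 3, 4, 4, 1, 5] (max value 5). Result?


Count array: [1, 1, 2, 1, 3, 2]
Reconstruct: [0, 1, 2, 2, 3, 4, 4, 4, 5, 5]


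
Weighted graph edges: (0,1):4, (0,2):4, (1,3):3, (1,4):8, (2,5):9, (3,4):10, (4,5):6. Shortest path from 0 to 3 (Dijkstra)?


Dijkstra from 0:
Distances: {0: 0, 1: 4, 2: 4, 3: 7, 4: 12, 5: 13}
Shortest distance to 3 = 7, path = [0, 1, 3]


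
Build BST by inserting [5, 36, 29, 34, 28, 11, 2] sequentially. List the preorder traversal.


Root = 5; build tree by BST insertion.
Preorder traversal: [5, 2, 36, 29, 28, 11, 34]


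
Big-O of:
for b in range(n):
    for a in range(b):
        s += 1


Per nesting level: O(n) * O(n) [triangular over b] = O(n^2)
Complexity: O(n^2)


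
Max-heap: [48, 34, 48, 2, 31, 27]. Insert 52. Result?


Append 52: [48, 34, 48, 2, 31, 27, 52]
Bubble up: swap idx 6(52) with idx 2(48); swap idx 2(52) with idx 0(48)
Result: [52, 34, 48, 2, 31, 27, 48]


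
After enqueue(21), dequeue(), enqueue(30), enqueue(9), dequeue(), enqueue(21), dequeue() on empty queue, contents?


enqueue(21) -> [21]
dequeue() returns 21 -> []
enqueue(30) -> [30]
enqueue(9) -> [30, 9]
dequeue() returns 30 -> [9]
enqueue(21) -> [9, 21]
dequeue() returns 9 -> [21]
Final queue (front to back): [21]


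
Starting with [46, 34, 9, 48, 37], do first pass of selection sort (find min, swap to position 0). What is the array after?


After one pass: [9, 34, 46, 48, 37]


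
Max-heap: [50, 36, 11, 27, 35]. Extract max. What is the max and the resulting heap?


Max = 50
Replace root with last, heapify down
Resulting heap: [36, 35, 11, 27]


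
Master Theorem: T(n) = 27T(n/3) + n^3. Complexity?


a=27, b=3, c=3. log_3(27)=3 = c=3. Case 2: O(n^c log n) = O(n^3 log n)
Complexity: O(n^3 log n)


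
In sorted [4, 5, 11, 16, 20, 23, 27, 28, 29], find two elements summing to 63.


Two pointers: lo=0, hi=8
No pair sums to 63


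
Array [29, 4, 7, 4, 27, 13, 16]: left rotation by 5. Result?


Left rotate by 5: [13, 16, 29, 4, 7, 4, 27]


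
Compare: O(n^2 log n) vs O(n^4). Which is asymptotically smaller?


n^2 log n grows slower than quartic
O(n^2 log n) is asymptotically smaller; O(n^4) grows faster


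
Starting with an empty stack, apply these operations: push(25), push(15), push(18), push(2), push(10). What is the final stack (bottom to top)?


push(25) -> [25]
push(15) -> [25, 15]
push(18) -> [25, 15, 18]
push(2) -> [25, 15, 18, 2]
push(10) -> [25, 15, 18, 2, 10]
Final stack (bottom to top): [25, 15, 18, 2, 10]


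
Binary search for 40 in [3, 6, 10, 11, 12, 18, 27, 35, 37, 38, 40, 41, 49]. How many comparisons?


Search for 40:
[0,12] mid=6 arr[6]=27
[7,12] mid=9 arr[9]=38
[10,12] mid=11 arr[11]=41
[10,10] mid=10 arr[10]=40
Total: 4 comparisons


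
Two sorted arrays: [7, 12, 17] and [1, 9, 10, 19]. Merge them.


Compare heads, take smaller each step.
Merged: [1, 7, 9, 10, 12, 17, 19]


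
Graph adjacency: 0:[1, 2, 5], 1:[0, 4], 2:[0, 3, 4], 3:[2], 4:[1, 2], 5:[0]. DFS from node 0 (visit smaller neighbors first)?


DFS stack-based: start with [0]
Visit order: [0, 1, 4, 2, 3, 5]


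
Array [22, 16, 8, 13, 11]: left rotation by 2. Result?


Left rotate by 2: [8, 13, 11, 22, 16]


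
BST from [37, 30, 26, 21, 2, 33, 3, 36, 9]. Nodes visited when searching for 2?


BST root = 37
Search for 2: compare at each node
Path: [37, 30, 26, 21, 2]


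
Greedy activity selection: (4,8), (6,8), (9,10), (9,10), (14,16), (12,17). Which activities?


Greedy: pick earliest-ending, then skip overlaps.
Selected (3 activities): [(4, 8), (9, 10), (14, 16)]


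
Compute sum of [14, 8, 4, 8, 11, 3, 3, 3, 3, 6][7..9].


Prefix sums: [0, 14, 22, 26, 34, 45, 48, 51, 54, 57, 63]
Sum[7..9] = prefix[10] - prefix[7] = 63 - 51 = 12


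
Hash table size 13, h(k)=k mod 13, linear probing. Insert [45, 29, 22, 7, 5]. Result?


Insertions: 45->slot 6; 29->slot 3; 22->slot 9; 7->slot 7; 5->slot 5
Table: [None, None, None, 29, None, 5, 45, 7, None, 22, None, None, None]


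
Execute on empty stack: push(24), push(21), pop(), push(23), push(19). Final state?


push(24) -> [24]
push(21) -> [24, 21]
pop() returns 21 -> [24]
push(23) -> [24, 23]
push(19) -> [24, 23, 19]
Final stack (bottom to top): [24, 23, 19]


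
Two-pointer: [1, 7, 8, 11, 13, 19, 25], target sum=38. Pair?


Two pointers: lo=0, hi=6
Found pair: (13, 25) summing to 38


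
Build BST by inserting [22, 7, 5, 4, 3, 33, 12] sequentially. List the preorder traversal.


Root = 22; build tree by BST insertion.
Preorder traversal: [22, 7, 5, 4, 3, 12, 33]


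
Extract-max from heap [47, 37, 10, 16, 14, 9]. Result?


Max = 47
Replace root with last, heapify down
Resulting heap: [37, 16, 10, 9, 14]


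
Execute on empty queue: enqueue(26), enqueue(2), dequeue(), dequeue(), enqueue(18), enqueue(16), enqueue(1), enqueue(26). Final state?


enqueue(26) -> [26]
enqueue(2) -> [26, 2]
dequeue() returns 26 -> [2]
dequeue() returns 2 -> []
enqueue(18) -> [18]
enqueue(16) -> [18, 16]
enqueue(1) -> [18, 16, 1]
enqueue(26) -> [18, 16, 1, 26]
Final queue (front to back): [18, 16, 1, 26]


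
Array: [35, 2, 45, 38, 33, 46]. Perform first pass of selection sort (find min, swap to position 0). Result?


After one pass: [2, 35, 45, 38, 33, 46]


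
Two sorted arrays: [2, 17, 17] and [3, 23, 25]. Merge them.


Compare heads, take smaller each step.
Merged: [2, 3, 17, 17, 23, 25]


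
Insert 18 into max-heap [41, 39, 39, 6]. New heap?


Append 18: [41, 39, 39, 6, 18]
Bubble up: no swaps needed
Result: [41, 39, 39, 6, 18]


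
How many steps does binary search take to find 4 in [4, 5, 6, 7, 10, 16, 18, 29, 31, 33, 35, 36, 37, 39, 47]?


Search for 4:
[0,14] mid=7 arr[7]=29
[0,6] mid=3 arr[3]=7
[0,2] mid=1 arr[1]=5
[0,0] mid=0 arr[0]=4
Total: 4 comparisons


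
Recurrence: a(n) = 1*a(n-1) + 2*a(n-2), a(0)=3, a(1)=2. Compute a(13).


Build bottom-up:
...a(11)=3412, a(12)=6828, a(13)=1*6828+2*3412=13652


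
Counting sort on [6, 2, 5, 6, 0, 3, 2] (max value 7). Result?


Count array: [1, 0, 2, 1, 0, 1, 2, 0]
Reconstruct: [0, 2, 2, 3, 5, 6, 6]


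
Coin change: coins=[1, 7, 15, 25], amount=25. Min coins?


dp[0]=0; dp[i]=1+min(dp[i-c] for c in coins)
...dp[20]=6, dp[21]=3, dp[22]=2, dp[23]=3, dp[24]=4, dp[25]=1
Minimum coins for 25 = 1


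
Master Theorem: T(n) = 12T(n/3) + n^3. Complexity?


a=12, b=3, c=3. log_3(12)=2.262 < c=3. Case 3: O(n^c) = O(n^3)
Complexity: O(n^3)


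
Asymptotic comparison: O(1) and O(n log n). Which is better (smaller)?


constant grows slower than linearithmic
O(1) is asymptotically smaller; O(n log n) grows faster


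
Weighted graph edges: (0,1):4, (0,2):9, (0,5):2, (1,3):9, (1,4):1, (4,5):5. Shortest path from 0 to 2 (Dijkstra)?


Dijkstra from 0:
Distances: {0: 0, 1: 4, 2: 9, 3: 13, 4: 5, 5: 2}
Shortest distance to 2 = 9, path = [0, 2]


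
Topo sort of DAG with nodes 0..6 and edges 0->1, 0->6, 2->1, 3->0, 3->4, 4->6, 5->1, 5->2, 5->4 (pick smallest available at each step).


Kahn's algorithm, process smallest node first
Order: [3, 0, 5, 2, 1, 4, 6]


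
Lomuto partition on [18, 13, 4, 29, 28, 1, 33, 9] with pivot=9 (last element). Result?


Elements <= 9 go left of pivot.
Result: [4, 1, 9, 29, 28, 13, 33, 18], pivot at index 2


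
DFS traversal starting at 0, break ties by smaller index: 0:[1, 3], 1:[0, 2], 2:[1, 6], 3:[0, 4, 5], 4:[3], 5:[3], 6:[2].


DFS stack-based: start with [0]
Visit order: [0, 1, 2, 6, 3, 4, 5]


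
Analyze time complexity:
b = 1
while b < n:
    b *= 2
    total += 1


Per nesting level: O(log n) = O(log n)
Complexity: O(log n)


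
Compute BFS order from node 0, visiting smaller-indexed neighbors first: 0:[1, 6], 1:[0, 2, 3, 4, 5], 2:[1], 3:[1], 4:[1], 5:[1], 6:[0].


BFS queue: start with [0]
Visit order: [0, 1, 6, 2, 3, 4, 5]


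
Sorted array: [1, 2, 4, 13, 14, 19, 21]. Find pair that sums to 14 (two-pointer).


Two pointers: lo=0, hi=6
Found pair: (1, 13) summing to 14


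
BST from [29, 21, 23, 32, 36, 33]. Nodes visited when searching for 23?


BST root = 29
Search for 23: compare at each node
Path: [29, 21, 23]


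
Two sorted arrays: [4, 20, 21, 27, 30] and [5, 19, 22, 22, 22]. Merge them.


Compare heads, take smaller each step.
Merged: [4, 5, 19, 20, 21, 22, 22, 22, 27, 30]


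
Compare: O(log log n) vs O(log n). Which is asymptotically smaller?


double-logarithmic grows slower than logarithmic
O(log log n) is asymptotically smaller; O(log n) grows faster


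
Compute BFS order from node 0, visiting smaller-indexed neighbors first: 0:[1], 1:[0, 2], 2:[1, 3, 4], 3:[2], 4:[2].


BFS queue: start with [0]
Visit order: [0, 1, 2, 3, 4]


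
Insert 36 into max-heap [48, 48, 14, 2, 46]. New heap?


Append 36: [48, 48, 14, 2, 46, 36]
Bubble up: swap idx 5(36) with idx 2(14)
Result: [48, 48, 36, 2, 46, 14]


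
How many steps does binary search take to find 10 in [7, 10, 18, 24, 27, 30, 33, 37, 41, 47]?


Search for 10:
[0,9] mid=4 arr[4]=27
[0,3] mid=1 arr[1]=10
Total: 2 comparisons


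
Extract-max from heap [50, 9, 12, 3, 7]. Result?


Max = 50
Replace root with last, heapify down
Resulting heap: [12, 9, 7, 3]


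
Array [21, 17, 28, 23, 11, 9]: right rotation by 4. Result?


Right rotate by 4: [28, 23, 11, 9, 21, 17]


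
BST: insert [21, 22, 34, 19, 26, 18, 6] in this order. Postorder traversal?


Root = 21; build tree by BST insertion.
Postorder traversal: [6, 18, 19, 26, 34, 22, 21]


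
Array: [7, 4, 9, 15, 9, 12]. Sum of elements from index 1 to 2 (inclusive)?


Prefix sums: [0, 7, 11, 20, 35, 44, 56]
Sum[1..2] = prefix[3] - prefix[1] = 20 - 7 = 13


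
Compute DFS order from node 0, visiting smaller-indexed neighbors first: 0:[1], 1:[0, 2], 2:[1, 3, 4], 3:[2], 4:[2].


DFS stack-based: start with [0]
Visit order: [0, 1, 2, 3, 4]


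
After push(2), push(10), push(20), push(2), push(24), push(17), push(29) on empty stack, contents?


push(2) -> [2]
push(10) -> [2, 10]
push(20) -> [2, 10, 20]
push(2) -> [2, 10, 20, 2]
push(24) -> [2, 10, 20, 2, 24]
push(17) -> [2, 10, 20, 2, 24, 17]
push(29) -> [2, 10, 20, 2, 24, 17, 29]
Final stack (bottom to top): [2, 10, 20, 2, 24, 17, 29]


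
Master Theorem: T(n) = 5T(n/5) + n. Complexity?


a=5, b=5, c=1. log_5(5)=1 = c=1. Case 2: O(n^c log n) = O(n log n)
Complexity: O(n log n)


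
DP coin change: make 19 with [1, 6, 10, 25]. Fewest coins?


dp[0]=0; dp[i]=1+min(dp[i-c] for c in coins)
...dp[14]=4, dp[15]=5, dp[16]=2, dp[17]=3, dp[18]=3, dp[19]=4
Minimum coins for 19 = 4


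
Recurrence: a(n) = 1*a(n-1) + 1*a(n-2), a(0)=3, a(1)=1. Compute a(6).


Build bottom-up:
...a(4)=9, a(5)=14, a(6)=1*14+1*9=23


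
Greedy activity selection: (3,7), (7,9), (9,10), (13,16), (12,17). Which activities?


Greedy: pick earliest-ending, then skip overlaps.
Selected (4 activities): [(3, 7), (7, 9), (9, 10), (13, 16)]


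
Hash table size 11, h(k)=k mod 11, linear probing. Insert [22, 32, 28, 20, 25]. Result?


Insertions: 22->slot 0; 32->slot 10; 28->slot 6; 20->slot 9; 25->slot 3
Table: [22, None, None, 25, None, None, 28, None, None, 20, 32]


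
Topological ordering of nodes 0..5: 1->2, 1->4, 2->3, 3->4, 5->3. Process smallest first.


Kahn's algorithm, process smallest node first
Order: [0, 1, 2, 5, 3, 4]


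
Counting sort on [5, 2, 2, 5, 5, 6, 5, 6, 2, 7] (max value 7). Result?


Count array: [0, 0, 3, 0, 0, 4, 2, 1]
Reconstruct: [2, 2, 2, 5, 5, 5, 5, 6, 6, 7]


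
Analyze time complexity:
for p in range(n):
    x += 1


Per nesting level: O(n) = O(n)
Complexity: O(n)


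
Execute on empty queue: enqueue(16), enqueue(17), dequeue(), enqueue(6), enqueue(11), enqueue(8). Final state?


enqueue(16) -> [16]
enqueue(17) -> [16, 17]
dequeue() returns 16 -> [17]
enqueue(6) -> [17, 6]
enqueue(11) -> [17, 6, 11]
enqueue(8) -> [17, 6, 11, 8]
Final queue (front to back): [17, 6, 11, 8]


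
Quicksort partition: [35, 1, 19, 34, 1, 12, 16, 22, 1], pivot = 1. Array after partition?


Elements <= 1 go left of pivot.
Result: [1, 1, 1, 34, 35, 12, 16, 22, 19], pivot at index 2


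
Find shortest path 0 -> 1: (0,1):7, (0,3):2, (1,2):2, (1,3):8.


Dijkstra from 0:
Distances: {0: 0, 1: 7, 2: 9, 3: 2}
Shortest distance to 1 = 7, path = [0, 1]


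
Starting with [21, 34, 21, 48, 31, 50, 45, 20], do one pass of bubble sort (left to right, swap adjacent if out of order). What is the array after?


After one pass: [21, 21, 34, 31, 48, 45, 20, 50]


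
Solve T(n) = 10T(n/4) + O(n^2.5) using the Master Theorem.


a=10, b=4, c=2.5. log_4(10)=1.661 < c=2.5. Case 3: O(n^c) = O(n^2.500)
Complexity: O(n^2.500)


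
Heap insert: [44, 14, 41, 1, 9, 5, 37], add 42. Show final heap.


Append 42: [44, 14, 41, 1, 9, 5, 37, 42]
Bubble up: swap idx 7(42) with idx 3(1); swap idx 3(42) with idx 1(14)
Result: [44, 42, 41, 14, 9, 5, 37, 1]


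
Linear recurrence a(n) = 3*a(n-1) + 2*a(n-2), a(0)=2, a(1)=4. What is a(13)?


Build bottom-up:
...a(11)=1453256, a(12)=5175848, a(13)=3*5175848+2*1453256=18434056


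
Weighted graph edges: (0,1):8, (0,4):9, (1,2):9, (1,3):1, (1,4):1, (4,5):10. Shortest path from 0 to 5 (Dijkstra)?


Dijkstra from 0:
Distances: {0: 0, 1: 8, 2: 17, 3: 9, 4: 9, 5: 19}
Shortest distance to 5 = 19, path = [0, 4, 5]


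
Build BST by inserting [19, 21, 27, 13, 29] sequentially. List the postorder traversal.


Root = 19; build tree by BST insertion.
Postorder traversal: [13, 29, 27, 21, 19]


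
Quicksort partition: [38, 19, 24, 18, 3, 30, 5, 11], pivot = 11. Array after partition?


Elements <= 11 go left of pivot.
Result: [3, 5, 11, 18, 38, 30, 19, 24], pivot at index 2


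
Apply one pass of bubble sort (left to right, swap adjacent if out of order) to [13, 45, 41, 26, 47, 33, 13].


After one pass: [13, 41, 26, 45, 33, 13, 47]


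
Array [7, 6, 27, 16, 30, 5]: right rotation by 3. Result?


Right rotate by 3: [16, 30, 5, 7, 6, 27]


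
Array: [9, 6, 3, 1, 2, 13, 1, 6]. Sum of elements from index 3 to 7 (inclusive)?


Prefix sums: [0, 9, 15, 18, 19, 21, 34, 35, 41]
Sum[3..7] = prefix[8] - prefix[3] = 41 - 18 = 23


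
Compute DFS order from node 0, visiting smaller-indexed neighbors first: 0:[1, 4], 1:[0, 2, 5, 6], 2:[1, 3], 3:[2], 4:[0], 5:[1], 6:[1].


DFS stack-based: start with [0]
Visit order: [0, 1, 2, 3, 5, 6, 4]


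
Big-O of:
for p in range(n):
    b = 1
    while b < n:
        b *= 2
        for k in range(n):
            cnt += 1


Per nesting level: O(n) * O(log n) * O(n) = O(n^2 log n)
Complexity: O(n^2 log n)


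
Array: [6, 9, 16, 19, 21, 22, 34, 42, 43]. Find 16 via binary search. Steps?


Search for 16:
[0,8] mid=4 arr[4]=21
[0,3] mid=1 arr[1]=9
[2,3] mid=2 arr[2]=16
Total: 3 comparisons


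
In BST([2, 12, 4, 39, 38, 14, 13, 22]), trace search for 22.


BST root = 2
Search for 22: compare at each node
Path: [2, 12, 39, 38, 14, 22]


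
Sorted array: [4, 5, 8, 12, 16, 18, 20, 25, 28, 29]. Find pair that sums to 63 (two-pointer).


Two pointers: lo=0, hi=9
No pair sums to 63


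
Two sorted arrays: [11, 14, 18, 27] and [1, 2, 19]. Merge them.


Compare heads, take smaller each step.
Merged: [1, 2, 11, 14, 18, 19, 27]


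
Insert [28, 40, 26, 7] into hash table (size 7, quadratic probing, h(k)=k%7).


Insertions: 28->slot 0; 40->slot 5; 26->slot 6; 7->slot 1
Table: [28, 7, None, None, None, 40, 26]


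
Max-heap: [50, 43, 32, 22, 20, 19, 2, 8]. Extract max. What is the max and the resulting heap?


Max = 50
Replace root with last, heapify down
Resulting heap: [43, 22, 32, 8, 20, 19, 2]


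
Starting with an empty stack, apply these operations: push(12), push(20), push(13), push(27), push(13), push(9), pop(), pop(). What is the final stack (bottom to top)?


push(12) -> [12]
push(20) -> [12, 20]
push(13) -> [12, 20, 13]
push(27) -> [12, 20, 13, 27]
push(13) -> [12, 20, 13, 27, 13]
push(9) -> [12, 20, 13, 27, 13, 9]
pop() returns 9 -> [12, 20, 13, 27, 13]
pop() returns 13 -> [12, 20, 13, 27]
Final stack (bottom to top): [12, 20, 13, 27]


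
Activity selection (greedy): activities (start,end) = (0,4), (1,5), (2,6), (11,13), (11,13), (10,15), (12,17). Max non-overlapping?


Greedy: pick earliest-ending, then skip overlaps.
Selected (2 activities): [(0, 4), (11, 13)]


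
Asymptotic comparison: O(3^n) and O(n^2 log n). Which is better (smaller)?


n^2 log n grows slower than exponential (base 3)
O(n^2 log n) is asymptotically smaller; O(3^n) grows faster


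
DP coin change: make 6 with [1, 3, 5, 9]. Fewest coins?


dp[0]=0; dp[i]=1+min(dp[i-c] for c in coins)
...dp[1]=1, dp[2]=2, dp[3]=1, dp[4]=2, dp[5]=1, dp[6]=2
Minimum coins for 6 = 2


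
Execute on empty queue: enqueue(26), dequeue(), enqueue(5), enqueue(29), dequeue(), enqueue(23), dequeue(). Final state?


enqueue(26) -> [26]
dequeue() returns 26 -> []
enqueue(5) -> [5]
enqueue(29) -> [5, 29]
dequeue() returns 5 -> [29]
enqueue(23) -> [29, 23]
dequeue() returns 29 -> [23]
Final queue (front to back): [23]
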